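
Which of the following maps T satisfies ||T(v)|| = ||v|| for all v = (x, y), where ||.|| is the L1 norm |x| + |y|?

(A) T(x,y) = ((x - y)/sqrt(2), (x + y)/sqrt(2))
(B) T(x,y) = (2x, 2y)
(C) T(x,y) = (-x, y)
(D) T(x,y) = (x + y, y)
C

A transformation preserves a norm if ||T(v)|| = ||v|| for every v; a single vector where the norm changes rules an option out.

(A) T(x,y) = ((x - y)/sqrt(2), (x + y)/sqrt(2)): v = (1, 0) has norm |1| + |0| = 1, but T(v) = (sqrt(2)/2, sqrt(2)/2) has norm sqrt(2) -- not preserved.
(B) T(x,y) = (2x, 2y): v = (1, 0) has norm |1| + |0| = 1, but T(v) = (2, 0) has norm 2 -- not preserved.
(C) T(x,y) = (-x, y): preserves the norm -- it only permutes the coordinates and/or flips signs, which leaves |x| + |y| unchanged.
(D) T(x,y) = (x + y, y): v = (0, 1) has norm |0| + |1| = 1, but T(v) = (1, 1) has norm 2 -- not preserved.

Therefore the answer is (C).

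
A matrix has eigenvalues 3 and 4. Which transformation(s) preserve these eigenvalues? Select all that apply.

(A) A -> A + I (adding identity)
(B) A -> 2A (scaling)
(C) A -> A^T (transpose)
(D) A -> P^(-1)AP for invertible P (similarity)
C and D

Eigenvalues are preserved by:
1. Similarity transformations: A -> P^(-1)AP (same characteristic polynomial)
2. Transpose: A^T has the same eigenvalues as A

Eigenvalues are NOT preserved by:
- Adding identity: eigenvalues become 3+1, 4+1
- Scaling: eigenvalues become 6, 8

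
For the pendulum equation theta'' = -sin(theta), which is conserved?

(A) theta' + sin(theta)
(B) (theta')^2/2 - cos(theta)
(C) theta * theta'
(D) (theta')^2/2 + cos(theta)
B

A first integral I satisfies dI/dt = 0 along every solution. Differentiate each option and use the equation of motion:
(A) d/dt[theta' + sin(theta)] = theta'' + cos(theta) theta' = -sin(theta) + theta' cos(theta), not identically 0
(B) d/dt[(theta')^2/2 - cos(theta)] = theta' theta'' + sin(theta) theta' = theta'(-sin(theta)) + theta' sin(theta) = 0
(C) d/dt[theta * theta'] = (theta')^2 + theta theta'' = (theta')^2 - theta sin(theta), not identically 0
(D) d/dt[(theta')^2/2 + cos(theta)] = theta' theta'' - sin(theta) theta' = -2 theta' sin(theta), not identically 0

Only (B) has zero time-derivative. This is the total energy: kinetic (theta')^2/2 plus potential -cos(theta).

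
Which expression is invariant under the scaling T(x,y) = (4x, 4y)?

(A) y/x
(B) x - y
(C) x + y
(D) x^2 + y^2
A

Under the uniform scaling T(x,y) = (4x, 4y):
Substitute the transformed coordinates into each option and compare with the original:
(A) y/x  ->  (4y)/(4x) = y/x   [equals y/x: invariant]
(B) x - y  ->  (4x) - (4y) = 4x - 4y   [differs from x - y: not invariant]
(C) x + y  ->  (4x) + (4y) = 4x + 4y   [differs from x + y: not invariant]
(D) x^2 + y^2  ->  (4x)^2 + (4y)^2 = 16x^2 + 16y^2   [differs from x^2 + y^2: not invariant]

Only option (A), y/x, is unchanged by the transformation.
The common factor 4 cancels in a ratio of coordinates, while sums, products and sums of squares pick up factors of 4 or 16.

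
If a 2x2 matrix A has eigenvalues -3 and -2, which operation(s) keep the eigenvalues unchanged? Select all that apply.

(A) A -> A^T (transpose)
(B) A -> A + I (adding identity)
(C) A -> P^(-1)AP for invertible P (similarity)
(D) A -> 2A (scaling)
A and C

Eigenvalues are preserved by:
1. Similarity transformations: A -> P^(-1)AP (same characteristic polynomial)
2. Transpose: A^T has the same eigenvalues as A

Eigenvalues are NOT preserved by:
- Adding identity: eigenvalues become -3+1, -2+1
- Scaling: eigenvalues become -6, -4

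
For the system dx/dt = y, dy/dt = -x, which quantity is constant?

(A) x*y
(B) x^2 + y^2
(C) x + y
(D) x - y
B

A first integral I satisfies dI/dt = 0 along every solution. Differentiate each option and use the equation of motion:
(A) d/dt[x*y] = (dx/dt)y + x(dy/dt) = y^2 - x^2, not identically 0
(B) d/dt[x^2 + y^2] = 2x*dx/dt + 2y*dy/dt = 2x*y + 2y*(-x) = 0
(C) d/dt[x + y] = y + (-x) = y - x, not identically 0
(D) d/dt[x - y] = y - (-x) = x + y, not identically 0

Only (B) has zero time-derivative. So x^2 + y^2 (the squared radius; trajectories are circles) is the conserved quantity.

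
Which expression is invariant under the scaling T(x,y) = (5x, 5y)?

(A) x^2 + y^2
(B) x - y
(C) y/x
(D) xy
C

Under the uniform scaling T(x,y) = (5x, 5y):
Substitute the transformed coordinates into each option and compare with the original:
(A) x^2 + y^2  ->  (5x)^2 + (5y)^2 = 25x^2 + 25y^2   [differs from x^2 + y^2: not invariant]
(B) x - y  ->  (5x) - (5y) = 5x - 5y   [differs from x - y: not invariant]
(C) y/x  ->  (5y)/(5x) = y/x   [equals y/x: invariant]
(D) xy  ->  (5x)(5y) = 25xy   [differs from xy: not invariant]

Only option (C), y/x, is unchanged by the transformation.
The common factor 5 cancels in a ratio of coordinates, while sums, products and sums of squares pick up factors of 5 or 25.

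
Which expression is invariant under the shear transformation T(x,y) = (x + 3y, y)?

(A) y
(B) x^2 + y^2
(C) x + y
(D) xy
A

Under the shear T(x,y) = (x + 3y, y):
Substitute the transformed coordinates into each option and compare with the original:
(A) y  ->  (y) = y   [equals y: invariant]
(B) x^2 + y^2  ->  (x + 3y)^2 + (y)^2 = x^2 + 6xy + 10y^2   [differs from x^2 + y^2: not invariant]
(C) x + y  ->  (x + 3y) + (y) = x + 4y   [differs from x + y: not invariant]
(D) xy  ->  (x + 3y)(y) = xy + 3y^2   [differs from xy: not invariant]

Only option (A), y, is unchanged by the transformation.
A horizontal shear moves points parallel to the x-axis, so the y-coordinate (and any function of y alone) is unchanged.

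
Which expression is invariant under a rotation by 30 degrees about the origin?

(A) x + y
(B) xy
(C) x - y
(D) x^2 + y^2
D

A rotation by 30 degrees sends (x, y) to (sqrt(3)x/2 - y/2, x/2 + sqrt(3)y/2).
Substitute the transformed coordinates into each option and compare with the original:
(A) x + y  ->  (sqrt(3)x/2 - y/2) + (x/2 + sqrt(3)y/2) = x/2 + sqrt(3)x/2 - y/2 + sqrt(3)y/2   [differs from x + y: not invariant]
(B) xy  ->  (sqrt(3)x/2 - y/2)(x/2 + sqrt(3)y/2) = sqrt(3)x^2/4 + xy/2 - sqrt(3)y^2/4   [differs from xy: not invariant]
(C) x - y  ->  (sqrt(3)x/2 - y/2) - (x/2 + sqrt(3)y/2) = -x/2 + sqrt(3)x/2 - sqrt(3)y/2 - y/2   [differs from x - y: not invariant]
(D) x^2 + y^2  ->  (sqrt(3)x/2 - y/2)^2 + (x/2 + sqrt(3)y/2)^2 = x^2 + y^2   [equals x^2 + y^2: invariant]

Only option (D), x^2 + y^2, is unchanged by the transformation.
Geometrically, x^2 + y^2 is the squared distance from the origin, which every rotation about the origin preserves.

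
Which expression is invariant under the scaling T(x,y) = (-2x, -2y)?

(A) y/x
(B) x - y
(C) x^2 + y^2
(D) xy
A

Under the uniform scaling T(x,y) = (-2x, -2y):
Substitute the transformed coordinates into each option and compare with the original:
(A) y/x  ->  (-2y)/(-2x) = y/x   [equals y/x: invariant]
(B) x - y  ->  (-2x) - (-2y) = -2x + 2y   [differs from x - y: not invariant]
(C) x^2 + y^2  ->  (-2x)^2 + (-2y)^2 = 4x^2 + 4y^2   [differs from x^2 + y^2: not invariant]
(D) xy  ->  (-2x)(-2y) = 4xy   [differs from xy: not invariant]

Only option (A), y/x, is unchanged by the transformation.
The common factor -2 cancels in a ratio of coordinates, while sums, products and sums of squares pick up factors of -2 or 4.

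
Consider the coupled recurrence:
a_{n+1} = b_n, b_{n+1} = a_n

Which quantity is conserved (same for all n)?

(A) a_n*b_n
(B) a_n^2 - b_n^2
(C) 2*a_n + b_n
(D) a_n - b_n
A

Replace a_n by a_{n+1} = b_n and b_n by b_{n+1} = a_n in each option and simplify:
(A) a_n*b_n  ->  (b_n)*(a_n) = a_n*b_n   [conserved]
(B) a_n^2 - b_n^2  ->  (b_n)^2 - (a_n)^2 = -a_n^2 + b_n^2   [not conserved]
(C) 2*a_n + b_n  ->  2*(b_n) + (a_n) = a_n + 2*b_n   [not conserved]
(D) a_n - b_n  ->  (b_n) - (a_n) = -a_n + b_n   [not conserved]

Only (A) a_n*b_n returns to itself after one step, so it is the conserved quantity.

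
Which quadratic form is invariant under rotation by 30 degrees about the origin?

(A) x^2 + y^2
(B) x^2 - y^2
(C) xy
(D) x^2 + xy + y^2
A

Rotation by 30 degrees sends (x, y) to (sqrt(3)x/2 - y/2, x/2 + sqrt(3)y/2).
Substitute the transformed coordinates into each option and compare with the original:
(A) x^2 + y^2  ->  (sqrt(3)x/2 - y/2)^2 + (x/2 + sqrt(3)y/2)^2 = x^2 + y^2   [equals x^2 + y^2: invariant]
(B) x^2 - y^2  ->  (sqrt(3)x/2 - y/2)^2 - (x/2 + sqrt(3)y/2)^2 = x^2/2 - sqrt(3)xy - y^2/2   [differs from x^2 - y^2: not invariant]
(C) xy  ->  (sqrt(3)x/2 - y/2)(x/2 + sqrt(3)y/2) = sqrt(3)x^2/4 + xy/2 - sqrt(3)y^2/4   [differs from xy: not invariant]
(D) x^2 + xy + y^2  ->  (sqrt(3)x/2 - y/2)^2 + (sqrt(3)x/2 - y/2)(x/2 + sqrt(3)y/2) + (x/2 + sqrt(3)y/2)^2 = sqrt(3)x^2/4 + x^2 + xy/2 - sqrt(3)y^2/4 + y^2   [differs from x^2 + xy + y^2: not invariant]

Only option (A), x^2 + y^2, is unchanged by the transformation.
x^2 + y^2 is the squared distance from the origin, which rotations preserve.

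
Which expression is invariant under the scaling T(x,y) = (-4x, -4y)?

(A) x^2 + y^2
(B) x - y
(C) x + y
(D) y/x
D

Under the uniform scaling T(x,y) = (-4x, -4y):
Substitute the transformed coordinates into each option and compare with the original:
(A) x^2 + y^2  ->  (-4x)^2 + (-4y)^2 = 16x^2 + 16y^2   [differs from x^2 + y^2: not invariant]
(B) x - y  ->  (-4x) - (-4y) = -4x + 4y   [differs from x - y: not invariant]
(C) x + y  ->  (-4x) + (-4y) = -4x - 4y   [differs from x + y: not invariant]
(D) y/x  ->  (-4y)/(-4x) = y/x   [equals y/x: invariant]

Only option (D), y/x, is unchanged by the transformation.
The common factor -4 cancels in a ratio of coordinates, while sums, products and sums of squares pick up factors of -4 or 16.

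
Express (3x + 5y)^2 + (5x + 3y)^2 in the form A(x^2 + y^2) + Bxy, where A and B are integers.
34(x^2 + y^2) + 60xy

Expanding: (3x + 5y)^2 = 9x^2 + 30xy + 25y^2
(5x + 3y)^2 = 25x^2 + 30xy + 9y^2
Sum = (9+25)(x^2+y^2) + 60xy = 34(x^2 + y^2) + 60xy
This is symmetric in x and y.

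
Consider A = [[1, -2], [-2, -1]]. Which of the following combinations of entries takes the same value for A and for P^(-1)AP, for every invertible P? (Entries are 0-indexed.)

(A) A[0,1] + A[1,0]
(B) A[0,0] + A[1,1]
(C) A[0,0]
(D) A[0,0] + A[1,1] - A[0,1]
B

A[0,0] + A[1,1] is the trace of A. By the cyclic property of the trace, tr(P^(-1)AP) = tr(APP^(-1)) = tr(A), so it is the same for every matrix similar to A.

The other combinations are not similarity invariants. For example, take P = [[2, 1], [1, 1]] (det P = 1), so P^(-1) = [[1, -1], [-1, 2]] and
B = P^(-1)AP = [[5, 2], [-10, -5]].
Evaluating each option on A and on B:
(A) A[0,1] + A[1,0]: -4 for A, -8 for B -> changes
(B) A[0,0] + A[1,1]: 0 for A, 0 for B -> unchanged
(C) A[0,0]: 1 for A, 5 for B -> changes
(D) A[0,0] + A[1,1] - A[0,1]: 2 for A, -2 for B -> changes

Only (B) A[0,0] + A[1,1] = 0 survives (and it does so for every P, not just this one), so it is the invariant.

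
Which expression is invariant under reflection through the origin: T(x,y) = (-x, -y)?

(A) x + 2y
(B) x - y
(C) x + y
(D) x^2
D

The map is reflection through the origin: T(x,y) = (-x, -y).
Substitute the transformed coordinates into each option and compare with the original:
(A) x + 2y  ->  (-x) + 2(-y) = -x - 2y   [differs from x + 2y: not invariant]
(B) x - y  ->  (-x) - (-y) = -x + y   [differs from x - y: not invariant]
(C) x + y  ->  (-x) + (-y) = -x - y   [differs from x + y: not invariant]
(D) x^2  ->  (-x)^2 = x^2   [equals x^2: invariant]

Only option (D), x^2, is unchanged by the transformation.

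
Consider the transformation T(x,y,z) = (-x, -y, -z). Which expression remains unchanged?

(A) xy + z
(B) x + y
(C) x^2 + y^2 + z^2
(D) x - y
C

Apply T(x,y,z) = (-x, -y, -z) to each option, i.e. replace (x, y, z) by the transformed coordinates.
Substitute the transformed coordinates into each option and compare with the original:
(A) xy + z  ->  (-x)(-y) + (-z) = xy - z   [differs from xy + z: not invariant]
(B) x + y  ->  (-x) + (-y) = -x - y   [differs from x + y: not invariant]
(C) x^2 + y^2 + z^2  ->  (-x)^2 + (-y)^2 + (-z)^2 = x^2 + y^2 + z^2   [equals x^2 + y^2 + z^2: invariant]
(D) x - y  ->  (-x) - (-y) = -x + y   [differs from x - y: not invariant]

Only option (C), x^2 + y^2 + z^2, is unchanged by the transformation.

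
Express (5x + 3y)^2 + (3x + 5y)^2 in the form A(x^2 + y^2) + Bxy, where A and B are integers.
34(x^2 + y^2) + 60xy

Expanding: (5x + 3y)^2 = 25x^2 + 30xy + 9y^2
(3x + 5y)^2 = 9x^2 + 30xy + 25y^2
Sum = (25+9)(x^2+y^2) + 60xy = 34(x^2 + y^2) + 60xy
This is symmetric in x and y.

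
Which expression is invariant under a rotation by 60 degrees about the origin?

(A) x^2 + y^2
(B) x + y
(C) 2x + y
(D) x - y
A

A rotation by 60 degrees sends (x, y) to (x/2 - sqrt(3)y/2, sqrt(3)x/2 + y/2).
Substitute the transformed coordinates into each option and compare with the original:
(A) x^2 + y^2  ->  (x/2 - sqrt(3)y/2)^2 + (sqrt(3)x/2 + y/2)^2 = x^2 + y^2   [equals x^2 + y^2: invariant]
(B) x + y  ->  (x/2 - sqrt(3)y/2) + (sqrt(3)x/2 + y/2) = x/2 + sqrt(3)x/2 - sqrt(3)y/2 + y/2   [differs from x + y: not invariant]
(C) 2x + y  ->  2(x/2 - sqrt(3)y/2) + (sqrt(3)x/2 + y/2) = sqrt(3)x/2 + x - sqrt(3)y + y/2   [differs from 2x + y: not invariant]
(D) x - y  ->  (x/2 - sqrt(3)y/2) - (sqrt(3)x/2 + y/2) = -sqrt(3)x/2 + x/2 - sqrt(3)y/2 - y/2   [differs from x - y: not invariant]

Only option (A), x^2 + y^2, is unchanged by the transformation.
Geometrically, x^2 + y^2 is the squared distance from the origin, which every rotation about the origin preserves.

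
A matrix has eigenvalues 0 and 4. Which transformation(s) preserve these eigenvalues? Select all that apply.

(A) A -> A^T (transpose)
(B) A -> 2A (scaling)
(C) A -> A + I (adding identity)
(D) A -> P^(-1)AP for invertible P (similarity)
A and D

Eigenvalues are preserved by:
1. Similarity transformations: A -> P^(-1)AP (same characteristic polynomial)
2. Transpose: A^T has the same eigenvalues as A

Eigenvalues are NOT preserved by:
- Adding identity: eigenvalues become 0+1, 4+1
- Scaling: eigenvalues become 0, 8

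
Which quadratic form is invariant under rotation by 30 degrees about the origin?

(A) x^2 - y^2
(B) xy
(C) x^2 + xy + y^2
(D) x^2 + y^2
D

Rotation by 30 degrees sends (x, y) to (sqrt(3)x/2 - y/2, x/2 + sqrt(3)y/2).
Substitute the transformed coordinates into each option and compare with the original:
(A) x^2 - y^2  ->  (sqrt(3)x/2 - y/2)^2 - (x/2 + sqrt(3)y/2)^2 = x^2/2 - sqrt(3)xy - y^2/2   [differs from x^2 - y^2: not invariant]
(B) xy  ->  (sqrt(3)x/2 - y/2)(x/2 + sqrt(3)y/2) = sqrt(3)x^2/4 + xy/2 - sqrt(3)y^2/4   [differs from xy: not invariant]
(C) x^2 + xy + y^2  ->  (sqrt(3)x/2 - y/2)^2 + (sqrt(3)x/2 - y/2)(x/2 + sqrt(3)y/2) + (x/2 + sqrt(3)y/2)^2 = sqrt(3)x^2/4 + x^2 + xy/2 - sqrt(3)y^2/4 + y^2   [differs from x^2 + xy + y^2: not invariant]
(D) x^2 + y^2  ->  (sqrt(3)x/2 - y/2)^2 + (x/2 + sqrt(3)y/2)^2 = x^2 + y^2   [equals x^2 + y^2: invariant]

Only option (D), x^2 + y^2, is unchanged by the transformation.
x^2 + y^2 is the squared distance from the origin, which rotations preserve.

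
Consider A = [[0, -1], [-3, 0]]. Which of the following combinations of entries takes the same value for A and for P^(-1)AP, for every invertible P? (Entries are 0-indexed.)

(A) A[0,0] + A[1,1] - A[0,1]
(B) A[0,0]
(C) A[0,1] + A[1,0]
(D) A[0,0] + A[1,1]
D

A[0,0] + A[1,1] is the trace of A. By the cyclic property of the trace, tr(P^(-1)AP) = tr(APP^(-1)) = tr(A), so it is the same for every matrix similar to A.

The other combinations are not similarity invariants. For example, take P = [[1, 1], [0, 1]] (det P = 1), so P^(-1) = [[1, -1], [0, 1]] and
B = P^(-1)AP = [[3, 2], [-3, -3]].
Evaluating each option on A and on B:
(A) A[0,0] + A[1,1] - A[0,1]: 1 for A, -2 for B -> changes
(B) A[0,0]: 0 for A, 3 for B -> changes
(C) A[0,1] + A[1,0]: -4 for A, -1 for B -> changes
(D) A[0,0] + A[1,1]: 0 for A, 0 for B -> unchanged

Only (D) A[0,0] + A[1,1] = 0 survives (and it does so for every P, not just this one), so it is the invariant.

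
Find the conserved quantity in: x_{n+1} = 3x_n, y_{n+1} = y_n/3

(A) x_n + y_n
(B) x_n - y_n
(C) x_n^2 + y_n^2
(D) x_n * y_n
D

For the recurrence x_{n+1} = 3x_n, y_{n+1} = y_n/3:

x_{n+1} * y_{n+1} = (3x_n) * (y_n/3) = x_n * y_n
The product is conserved.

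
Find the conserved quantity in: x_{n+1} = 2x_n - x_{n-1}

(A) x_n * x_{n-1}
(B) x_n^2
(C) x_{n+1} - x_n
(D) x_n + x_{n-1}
C

For the recurrence x_{n+1} = 2x_n - x_{n-1}:

If x_{n+1} = 2x_n - x_{n-1}, then:
x_{n+1} - x_n = x_n - x_{n-1}
The first difference is constant throughout the sequence.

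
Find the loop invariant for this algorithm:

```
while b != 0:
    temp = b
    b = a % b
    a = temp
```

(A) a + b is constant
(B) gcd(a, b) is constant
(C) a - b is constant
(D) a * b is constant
B

A loop invariant must hold before the first iteration and be re-established by every execution of the body.

(B) gcd(a, b) is constant: One iteration replaces (a, b) by (b, a mod b). Since a mod b = a - q*b for an integer q, any common divisor of a and b divides b and a mod b, and conversely; hence gcd(b, a mod b) = gcd(a, b). For instance (38, 4) -> (4, 2) keeps gcd = 2. At exit b = 0 and a = gcd of the original inputs.

The other options fail:
(A) a + b is constant: e.g. (a, b) = (38, 4) -> (4, 2): the sum goes from 42 to 6.
(C) a - b is constant: e.g. (a, b) = (38, 4) -> (4, 2): the difference goes from 34 to 2.
(D) a * b is constant: e.g. (a, b) = (38, 4) -> (4, 2): the product goes from 152 to 8.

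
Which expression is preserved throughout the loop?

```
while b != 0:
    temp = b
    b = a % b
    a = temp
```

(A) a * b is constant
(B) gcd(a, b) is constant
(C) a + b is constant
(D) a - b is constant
B

A loop invariant must hold before the first iteration and be re-established by every execution of the body.

(B) gcd(a, b) is constant: One iteration replaces (a, b) by (b, a mod b). Since a mod b = a - q*b for an integer q, any common divisor of a and b divides b and a mod b, and conversely; hence gcd(b, a mod b) = gcd(a, b). For instance (27, 10) -> (10, 7) keeps gcd = 1. At exit b = 0 and a = gcd of the original inputs.

The other options fail:
(A) a * b is constant: e.g. (a, b) = (27, 10) -> (10, 7): the product goes from 270 to 70.
(C) a + b is constant: e.g. (a, b) = (27, 10) -> (10, 7): the sum goes from 37 to 17.
(D) a - b is constant: e.g. (a, b) = (27, 10) -> (10, 7): the difference goes from 17 to 3.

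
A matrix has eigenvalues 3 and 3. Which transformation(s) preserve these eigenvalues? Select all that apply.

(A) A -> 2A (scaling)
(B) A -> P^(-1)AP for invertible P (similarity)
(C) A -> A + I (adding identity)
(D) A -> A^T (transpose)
B and D

Eigenvalues are preserved by:
1. Similarity transformations: A -> P^(-1)AP (same characteristic polynomial)
2. Transpose: A^T has the same eigenvalues as A

Eigenvalues are NOT preserved by:
- Adding identity: eigenvalues become 3+1, 3+1
- Scaling: eigenvalues become 6, 6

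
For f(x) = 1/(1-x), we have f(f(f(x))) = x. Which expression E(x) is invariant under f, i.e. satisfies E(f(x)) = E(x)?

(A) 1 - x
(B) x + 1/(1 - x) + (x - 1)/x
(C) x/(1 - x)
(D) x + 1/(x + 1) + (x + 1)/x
B

Replace x by f(x) = 1/(1 - x) in each option and simplify. As a quick numerical cross-check, also compare E(5) with E(f(5)) = E(-1/4).

(A) 1 - x  ->  1 - (1/(1 - x)) = x/(x - 1); check: E(5) = -4 but E(-1/4) = 5/4.   [not invariant]
(B) x + 1/(1 - x) + (x - 1)/x  ->  (1/(1 - x)) + 1/(1 - (1/(1 - x))) + ((1/(1 - x)) - 1)/(1/(1 - x)), which simplifies back to x + 1/(1 - x) + (x - 1)/x; check: E(5) = 111/20, E(-1/4) = 111/20.   [invariant]
(C) x/(1 - x)  ->  (1/(1 - x))/(1 - (1/(1 - x))) = -1/x; check: E(5) = -5/4 but E(-1/4) = -1/5.   [not invariant]
(D) x + 1/(x + 1) + (x + 1)/x  ->  (1/(1 - x)) + 1/((1/(1 - x)) + 1) + ((1/(1 - x)) + 1)/(1/(1 - x)) = (-x^3 + 6x^2 - 11x + 7)/(x^2 - 3x + 2); check: E(5) = 191/30 but E(-1/4) = -23/12.   [not invariant]

Only (B) is unchanged. Indeed f(f(x)) = 1/(1 - 1/(1-x)) = (1-x)/(-x) = (x-1)/x, so E(x) = x + f(x) + f(f(x)) is the sum over the whole 3-cycle; applying f just permutes the three terms cyclically (x -> f(x) -> f(f(x)) -> x), leaving the sum unchanged.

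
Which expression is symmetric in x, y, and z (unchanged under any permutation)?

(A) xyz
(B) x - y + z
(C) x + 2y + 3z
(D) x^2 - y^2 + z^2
A

A symmetric expression is unchanged when the variables are permuted; here the transformation to test is the swap (x, y) -> (y, x).
A symmetric expression must survive every permutation; the single swap x <-> y already eliminates the distractors, and the keyed expression is also unchanged by x <-> z and y <-> z (each variable enters it in exactly the same way).
Substitute the transformed coordinates into each option and compare with the original:
(A) xyz  ->  (y)(x)z = xyz   [equals xyz: invariant]
(B) x - y + z  ->  (y) - (x) + z = -x + y + z   [differs from x - y + z: not invariant]
(C) x + 2y + 3z  ->  (y) + 2(x) + 3z = 2x + y + 3z   [differs from x + 2y + 3z: not invariant]
(D) x^2 - y^2 + z^2  ->  (y)^2 - (x)^2 + z^2 = -x^2 + y^2 + z^2   [differs from x^2 - y^2 + z^2: not invariant]

Only option (A), xyz, is unchanged by the transformation.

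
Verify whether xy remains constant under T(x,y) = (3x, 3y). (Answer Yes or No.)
No

Substitute T(x,y) = (3x, 3y) into the expression and compare with the original.

Original: xy
After applying T: (3x)(3y) = 9xy

This differs from the original xy (difference: 8xy), so the expression is NOT invariant.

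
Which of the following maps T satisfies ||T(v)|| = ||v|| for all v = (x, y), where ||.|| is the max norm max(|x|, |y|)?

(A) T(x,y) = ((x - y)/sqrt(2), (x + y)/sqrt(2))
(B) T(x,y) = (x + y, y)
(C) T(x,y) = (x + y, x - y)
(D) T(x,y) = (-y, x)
D

A transformation preserves a norm if ||T(v)|| = ||v|| for every v; a single vector where the norm changes rules an option out.

(A) T(x,y) = ((x - y)/sqrt(2), (x + y)/sqrt(2)): v = (1, 0) has norm max(|1|, |0|) = 1, but T(v) = (sqrt(2)/2, sqrt(2)/2) has norm sqrt(2)/2 -- not preserved.
(B) T(x,y) = (x + y, y): v = (1, 1) has norm max(|1|, |1|) = 1, but T(v) = (2, 1) has norm 2 -- not preserved.
(C) T(x,y) = (x + y, x - y): v = (1, 1) has norm max(|1|, |1|) = 1, but T(v) = (2, 0) has norm 2 -- not preserved.
(D) T(x,y) = (-y, x): preserves the norm -- it only permutes the coordinates and/or flips signs, which leaves max(|x|, |y|) unchanged.

Therefore the answer is (D).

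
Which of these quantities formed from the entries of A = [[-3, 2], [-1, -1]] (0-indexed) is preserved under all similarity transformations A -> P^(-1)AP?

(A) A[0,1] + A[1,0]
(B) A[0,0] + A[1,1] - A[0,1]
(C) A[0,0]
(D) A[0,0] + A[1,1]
D

A[0,0] + A[1,1] is the trace of A. By the cyclic property of the trace, tr(P^(-1)AP) = tr(APP^(-1)) = tr(A), so it is the same for every matrix similar to A.

The other combinations are not similarity invariants. For example, take P = [[1, -1], [0, 1]] (det P = 1), so P^(-1) = [[1, 1], [0, 1]] and
B = P^(-1)AP = [[-4, 5], [-1, 0]].
Evaluating each option on A and on B:
(A) A[0,1] + A[1,0]: 1 for A, 4 for B -> changes
(B) A[0,0] + A[1,1] - A[0,1]: -6 for A, -9 for B -> changes
(C) A[0,0]: -3 for A, -4 for B -> changes
(D) A[0,0] + A[1,1]: -4 for A, -4 for B -> unchanged

Only (D) A[0,0] + A[1,1] = -4 survives (and it does so for every P, not just this one), so it is the invariant.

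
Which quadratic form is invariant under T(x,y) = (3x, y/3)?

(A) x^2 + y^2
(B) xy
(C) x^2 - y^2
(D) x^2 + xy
B

T multiplies x by 3 and divides y by 3.
Substitute the transformed coordinates into each option and compare with the original:
(A) x^2 + y^2  ->  (3x)^2 + (y/3)^2 = 9x^2 + y^2/9   [differs from x^2 + y^2: not invariant]
(B) xy  ->  (3x)(y/3) = xy   [equals xy: invariant]
(C) x^2 - y^2  ->  (3x)^2 - (y/3)^2 = 9x^2 - y^2/9   [differs from x^2 - y^2: not invariant]
(D) x^2 + xy  ->  (3x)^2 + (3x)(y/3) = 9x^2 + xy   [differs from x^2 + xy: not invariant]

Only option (B), xy, is unchanged by the transformation.
The factors 3 and 1/3 cancel only in the pure product xy.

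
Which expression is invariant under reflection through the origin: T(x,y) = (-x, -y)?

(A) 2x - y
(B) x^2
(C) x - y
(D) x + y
B

The map is reflection through the origin: T(x,y) = (-x, -y).
Substitute the transformed coordinates into each option and compare with the original:
(A) 2x - y  ->  2(-x) - (-y) = -2x + y   [differs from 2x - y: not invariant]
(B) x^2  ->  (-x)^2 = x^2   [equals x^2: invariant]
(C) x - y  ->  (-x) - (-y) = -x + y   [differs from x - y: not invariant]
(D) x + y  ->  (-x) + (-y) = -x - y   [differs from x + y: not invariant]

Only option (B), x^2, is unchanged by the transformation.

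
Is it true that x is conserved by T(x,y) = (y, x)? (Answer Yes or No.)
No

Substitute T(x,y) = (y, x) into the expression and compare with the original.

Original: x
After applying T: (y) = y

This differs from the original x (difference: -x + y), so the expression is NOT invariant.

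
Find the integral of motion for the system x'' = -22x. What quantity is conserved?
E = (x')^2 + 22x^2

Multiply the equation by x':
x' * x'' = -22x * x'
The left side is d/dt[(x')^2/2] and the right side is d/dt[-22x^2/2], so
d/dt[(x')^2/2 + 22x^2/2] = 0, i.e. (x')^2/2 + 22x^2/2 = constant.
Multiplying by 2, the integral of motion is E = (x')^2 + 22x^2.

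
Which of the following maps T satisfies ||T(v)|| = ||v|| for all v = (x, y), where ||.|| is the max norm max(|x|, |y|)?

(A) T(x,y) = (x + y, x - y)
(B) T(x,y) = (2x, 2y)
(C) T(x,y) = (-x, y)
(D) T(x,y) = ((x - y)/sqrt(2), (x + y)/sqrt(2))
C

A transformation preserves a norm if ||T(v)|| = ||v|| for every v; a single vector where the norm changes rules an option out.

(A) T(x,y) = (x + y, x - y): v = (1, 1) has norm max(|1|, |1|) = 1, but T(v) = (2, 0) has norm 2 -- not preserved.
(B) T(x,y) = (2x, 2y): v = (1, 0) has norm max(|1|, |0|) = 1, but T(v) = (2, 0) has norm 2 -- not preserved.
(C) T(x,y) = (-x, y): preserves the norm -- it only permutes the coordinates and/or flips signs, which leaves max(|x|, |y|) unchanged.
(D) T(x,y) = ((x - y)/sqrt(2), (x + y)/sqrt(2)): v = (1, 0) has norm max(|1|, |0|) = 1, but T(v) = (sqrt(2)/2, sqrt(2)/2) has norm sqrt(2)/2 -- not preserved.

Therefore the answer is (C).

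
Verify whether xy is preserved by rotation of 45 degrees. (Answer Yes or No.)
No

Applying rotation by 45 degrees: x' = x*cos(45 degrees) - y*sin(45 degrees) = sqrt(2)x/2 - sqrt(2)y/2, y' = x*sin(45 degrees) + y*cos(45 degrees) = sqrt(2)x/2 + sqrt(2)y/2

Substituting into xy:
(sqrt(2)x/2 - sqrt(2)y/2)(sqrt(2)x/2 + sqrt(2)y/2)
= x^2/2 - y^2/2

This differs from the original expression xy, so it is NOT invariant.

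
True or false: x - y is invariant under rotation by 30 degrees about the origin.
False

Applying rotation by 30 degrees: x' = x*cos(30 degrees) - y*sin(30 degrees) = sqrt(3)x/2 - y/2, y' = x*sin(30 degrees) + y*cos(30 degrees) = x/2 + sqrt(3)y/2

Substituting into x - y:
(sqrt(3)x/2 - y/2) - (x/2 + sqrt(3)y/2)
= -x/2 + sqrt(3)x/2 - sqrt(3)y/2 - y/2

This differs from the original expression x - y, so it is NOT invariant.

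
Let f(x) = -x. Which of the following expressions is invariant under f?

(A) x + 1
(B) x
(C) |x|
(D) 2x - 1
C

For f(x) = -x:
Applying f replaces x by -x. Since |-x| = |x|, the absolute value is unchanged by f, whereas x -> -x, 2x - 1 -> -2x - 1 and x + 1 -> -x + 1 all change.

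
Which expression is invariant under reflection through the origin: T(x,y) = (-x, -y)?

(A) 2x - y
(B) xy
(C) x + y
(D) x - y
B

The map is reflection through the origin: T(x,y) = (-x, -y).
Substitute the transformed coordinates into each option and compare with the original:
(A) 2x - y  ->  2(-x) - (-y) = -2x + y   [differs from 2x - y: not invariant]
(B) xy  ->  (-x)(-y) = xy   [equals xy: invariant]
(C) x + y  ->  (-x) + (-y) = -x - y   [differs from x + y: not invariant]
(D) x - y  ->  (-x) - (-y) = -x + y   [differs from x - y: not invariant]

Only option (B), xy, is unchanged by the transformation.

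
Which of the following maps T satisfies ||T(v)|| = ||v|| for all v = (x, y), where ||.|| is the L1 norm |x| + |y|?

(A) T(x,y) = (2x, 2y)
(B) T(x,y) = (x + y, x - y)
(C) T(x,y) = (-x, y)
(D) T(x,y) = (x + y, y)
C

A transformation preserves a norm if ||T(v)|| = ||v|| for every v; a single vector where the norm changes rules an option out.

(A) T(x,y) = (2x, 2y): v = (1, 0) has norm |1| + |0| = 1, but T(v) = (2, 0) has norm 2 -- not preserved.
(B) T(x,y) = (x + y, x - y): v = (1, 0) has norm |1| + |0| = 1, but T(v) = (1, 1) has norm 2 -- not preserved.
(C) T(x,y) = (-x, y): preserves the norm -- it only permutes the coordinates and/or flips signs, which leaves |x| + |y| unchanged.
(D) T(x,y) = (x + y, y): v = (0, 1) has norm |0| + |1| = 1, but T(v) = (1, 1) has norm 2 -- not preserved.

Therefore the answer is (C).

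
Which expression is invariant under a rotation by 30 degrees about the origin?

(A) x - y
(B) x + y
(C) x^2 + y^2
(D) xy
C

A rotation by 30 degrees sends (x, y) to (sqrt(3)x/2 - y/2, x/2 + sqrt(3)y/2).
Substitute the transformed coordinates into each option and compare with the original:
(A) x - y  ->  (sqrt(3)x/2 - y/2) - (x/2 + sqrt(3)y/2) = -x/2 + sqrt(3)x/2 - sqrt(3)y/2 - y/2   [differs from x - y: not invariant]
(B) x + y  ->  (sqrt(3)x/2 - y/2) + (x/2 + sqrt(3)y/2) = x/2 + sqrt(3)x/2 - y/2 + sqrt(3)y/2   [differs from x + y: not invariant]
(C) x^2 + y^2  ->  (sqrt(3)x/2 - y/2)^2 + (x/2 + sqrt(3)y/2)^2 = x^2 + y^2   [equals x^2 + y^2: invariant]
(D) xy  ->  (sqrt(3)x/2 - y/2)(x/2 + sqrt(3)y/2) = sqrt(3)x^2/4 + xy/2 - sqrt(3)y^2/4   [differs from xy: not invariant]

Only option (C), x^2 + y^2, is unchanged by the transformation.
Geometrically, x^2 + y^2 is the squared distance from the origin, which every rotation about the origin preserves.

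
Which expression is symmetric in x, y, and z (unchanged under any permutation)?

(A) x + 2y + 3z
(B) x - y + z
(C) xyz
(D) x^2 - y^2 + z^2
C

A symmetric expression is unchanged when the variables are permuted; here the transformation to test is the swap (x, y) -> (y, x).
A symmetric expression must survive every permutation; the single swap x <-> y already eliminates the distractors, and the keyed expression is also unchanged by x <-> z and y <-> z (each variable enters it in exactly the same way).
Substitute the transformed coordinates into each option and compare with the original:
(A) x + 2y + 3z  ->  (y) + 2(x) + 3z = 2x + y + 3z   [differs from x + 2y + 3z: not invariant]
(B) x - y + z  ->  (y) - (x) + z = -x + y + z   [differs from x - y + z: not invariant]
(C) xyz  ->  (y)(x)z = xyz   [equals xyz: invariant]
(D) x^2 - y^2 + z^2  ->  (y)^2 - (x)^2 + z^2 = -x^2 + y^2 + z^2   [differs from x^2 - y^2 + z^2: not invariant]

Only option (C), xyz, is unchanged by the transformation.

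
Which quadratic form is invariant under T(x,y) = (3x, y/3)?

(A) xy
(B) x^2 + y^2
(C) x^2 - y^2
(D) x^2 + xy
A

T multiplies x by 3 and divides y by 3.
Substitute the transformed coordinates into each option and compare with the original:
(A) xy  ->  (3x)(y/3) = xy   [equals xy: invariant]
(B) x^2 + y^2  ->  (3x)^2 + (y/3)^2 = 9x^2 + y^2/9   [differs from x^2 + y^2: not invariant]
(C) x^2 - y^2  ->  (3x)^2 - (y/3)^2 = 9x^2 - y^2/9   [differs from x^2 - y^2: not invariant]
(D) x^2 + xy  ->  (3x)^2 + (3x)(y/3) = 9x^2 + xy   [differs from x^2 + xy: not invariant]

Only option (A), xy, is unchanged by the transformation.
The factors 3 and 1/3 cancel only in the pure product xy.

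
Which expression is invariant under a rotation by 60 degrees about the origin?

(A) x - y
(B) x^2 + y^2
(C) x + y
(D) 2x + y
B

A rotation by 60 degrees sends (x, y) to (x/2 - sqrt(3)y/2, sqrt(3)x/2 + y/2).
Substitute the transformed coordinates into each option and compare with the original:
(A) x - y  ->  (x/2 - sqrt(3)y/2) - (sqrt(3)x/2 + y/2) = -sqrt(3)x/2 + x/2 - sqrt(3)y/2 - y/2   [differs from x - y: not invariant]
(B) x^2 + y^2  ->  (x/2 - sqrt(3)y/2)^2 + (sqrt(3)x/2 + y/2)^2 = x^2 + y^2   [equals x^2 + y^2: invariant]
(C) x + y  ->  (x/2 - sqrt(3)y/2) + (sqrt(3)x/2 + y/2) = x/2 + sqrt(3)x/2 - sqrt(3)y/2 + y/2   [differs from x + y: not invariant]
(D) 2x + y  ->  2(x/2 - sqrt(3)y/2) + (sqrt(3)x/2 + y/2) = sqrt(3)x/2 + x - sqrt(3)y + y/2   [differs from 2x + y: not invariant]

Only option (B), x^2 + y^2, is unchanged by the transformation.
Geometrically, x^2 + y^2 is the squared distance from the origin, which every rotation about the origin preserves.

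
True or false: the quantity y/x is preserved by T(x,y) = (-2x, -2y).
True

Substitute T(x,y) = (-2x, -2y) into the expression and compare with the original.

Original: y/x
After applying T: (-2y)/(-2x) = y/x

This is identical to the original y/x, so the expression is invariant.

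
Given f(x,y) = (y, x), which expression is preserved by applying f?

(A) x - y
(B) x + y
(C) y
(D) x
B

For f(x,y) = (y, x):
After applying f: x' = y, y' = x. So x' + y' = y + x = x + y.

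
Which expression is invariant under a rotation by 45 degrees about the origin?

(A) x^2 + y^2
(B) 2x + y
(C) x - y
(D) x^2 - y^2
A

A rotation by 45 degrees sends (x, y) to (sqrt(2)x/2 - sqrt(2)y/2, sqrt(2)x/2 + sqrt(2)y/2).
Substitute the transformed coordinates into each option and compare with the original:
(A) x^2 + y^2  ->  (sqrt(2)x/2 - sqrt(2)y/2)^2 + (sqrt(2)x/2 + sqrt(2)y/2)^2 = x^2 + y^2   [equals x^2 + y^2: invariant]
(B) 2x + y  ->  2(sqrt(2)x/2 - sqrt(2)y/2) + (sqrt(2)x/2 + sqrt(2)y/2) = 3sqrt(2)x/2 - sqrt(2)y/2   [differs from 2x + y: not invariant]
(C) x - y  ->  (sqrt(2)x/2 - sqrt(2)y/2) - (sqrt(2)x/2 + sqrt(2)y/2) = -sqrt(2)y   [differs from x - y: not invariant]
(D) x^2 - y^2  ->  (sqrt(2)x/2 - sqrt(2)y/2)^2 - (sqrt(2)x/2 + sqrt(2)y/2)^2 = -2xy   [differs from x^2 - y^2: not invariant]

Only option (A), x^2 + y^2, is unchanged by the transformation.
Geometrically, x^2 + y^2 is the squared distance from the origin, which every rotation about the origin preserves.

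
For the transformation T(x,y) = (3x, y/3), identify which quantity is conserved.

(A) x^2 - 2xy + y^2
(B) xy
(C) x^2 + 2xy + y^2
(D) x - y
B

An expression E(x,y) is invariant under T if E(T(x,y)) = E(x,y). Here T(x,y) = (3x, y/3).
Substitute the transformed coordinates into each option and compare with the original:
(A) x^2 - 2xy + y^2  ->  (3x)^2 - 2(3x)(y/3) + (y/3)^2 = 9x^2 - 2xy + y^2/9   [differs from x^2 - 2xy + y^2: not invariant]
(B) xy  ->  (3x)(y/3) = xy   [equals xy: invariant]
(C) x^2 + 2xy + y^2  ->  (3x)^2 + 2(3x)(y/3) + (y/3)^2 = 9x^2 + 2xy + y^2/9   [differs from x^2 + 2xy + y^2: not invariant]
(D) x - y  ->  (3x) - (y/3) = 3x - y/3   [differs from x - y: not invariant]

Only option (B), xy, is unchanged by the transformation.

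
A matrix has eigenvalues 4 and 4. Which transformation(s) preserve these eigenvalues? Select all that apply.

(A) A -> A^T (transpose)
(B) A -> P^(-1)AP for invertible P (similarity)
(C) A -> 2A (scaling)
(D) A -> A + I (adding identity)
A and B

Eigenvalues are preserved by:
1. Similarity transformations: A -> P^(-1)AP (same characteristic polynomial)
2. Transpose: A^T has the same eigenvalues as A

Eigenvalues are NOT preserved by:
- Adding identity: eigenvalues become 4+1, 4+1
- Scaling: eigenvalues become 8, 8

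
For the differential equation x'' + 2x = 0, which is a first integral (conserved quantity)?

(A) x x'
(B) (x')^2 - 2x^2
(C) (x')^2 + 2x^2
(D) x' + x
C

A first integral I satisfies dI/dt = 0 along every solution. Differentiate each option and use the equation of motion:
(A) d/dt[x x'] = (x')^2 + x x'' = (x')^2 - 2x^2, not identically 0
(B) d/dt[(x')^2 - 2x^2] = 2x'x'' - 4x x' = -8x x', not identically 0
(C) d/dt[(x')^2 + 2x^2] = 2x'x'' + 4x x' = 2x'(-2x) + 4x x' = 0
(D) d/dt[x' + x] = x'' + x' = -2x + x', not identically 0

Only (C) has zero time-derivative. So the energy-like quantity (x')^2 + 2x^2 is the first integral.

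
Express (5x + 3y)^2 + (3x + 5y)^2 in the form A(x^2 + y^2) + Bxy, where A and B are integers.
34(x^2 + y^2) + 60xy

Expanding: (5x + 3y)^2 = 25x^2 + 30xy + 9y^2
(3x + 5y)^2 = 9x^2 + 30xy + 25y^2
Sum = (25+9)(x^2+y^2) + 60xy = 34(x^2 + y^2) + 60xy
This is symmetric in x and y.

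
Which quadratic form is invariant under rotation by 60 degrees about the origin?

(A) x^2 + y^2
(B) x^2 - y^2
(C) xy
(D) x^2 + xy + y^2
A

Rotation by 60 degrees sends (x, y) to (x/2 - sqrt(3)y/2, sqrt(3)x/2 + y/2).
Substitute the transformed coordinates into each option and compare with the original:
(A) x^2 + y^2  ->  (x/2 - sqrt(3)y/2)^2 + (sqrt(3)x/2 + y/2)^2 = x^2 + y^2   [equals x^2 + y^2: invariant]
(B) x^2 - y^2  ->  (x/2 - sqrt(3)y/2)^2 - (sqrt(3)x/2 + y/2)^2 = -x^2/2 - sqrt(3)xy + y^2/2   [differs from x^2 - y^2: not invariant]
(C) xy  ->  (x/2 - sqrt(3)y/2)(sqrt(3)x/2 + y/2) = sqrt(3)x^2/4 - xy/2 - sqrt(3)y^2/4   [differs from xy: not invariant]
(D) x^2 + xy + y^2  ->  (x/2 - sqrt(3)y/2)^2 + (x/2 - sqrt(3)y/2)(sqrt(3)x/2 + y/2) + (sqrt(3)x/2 + y/2)^2 = sqrt(3)x^2/4 + x^2 - xy/2 - sqrt(3)y^2/4 + y^2   [differs from x^2 + xy + y^2: not invariant]

Only option (A), x^2 + y^2, is unchanged by the transformation.
x^2 + y^2 is the squared distance from the origin, which rotations preserve.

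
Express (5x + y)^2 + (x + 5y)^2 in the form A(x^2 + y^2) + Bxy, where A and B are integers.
26(x^2 + y^2) + 20xy

Expanding: (5x + y)^2 = 25x^2 + 10xy + y^2
(x + 5y)^2 = x^2 + 10xy + 25y^2
Sum = (25+1)(x^2+y^2) + 20xy = 26(x^2 + y^2) + 20xy
This is symmetric in x and y.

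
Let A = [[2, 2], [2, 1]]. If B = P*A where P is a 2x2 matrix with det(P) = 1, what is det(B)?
-2

By the multiplicative property of determinants, det(B) = det(P*A) = det(P) * det(A) = det(A),
so the determinant is invariant under multiplication by any determinant-1 matrix; we just need det(A).

det(A) = (2)(1) - (2)(2) = 2 - 4 = -2

Therefore det(B) = 1 * (-2) = -2.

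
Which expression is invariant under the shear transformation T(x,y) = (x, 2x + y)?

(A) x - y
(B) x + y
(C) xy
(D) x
D

Under the shear T(x,y) = (x, 2x + y):
Substitute the transformed coordinates into each option and compare with the original:
(A) x - y  ->  (x) - (2x + y) = -x - y   [differs from x - y: not invariant]
(B) x + y  ->  (x) + (2x + y) = 3x + y   [differs from x + y: not invariant]
(C) xy  ->  (x)(2x + y) = 2x^2 + xy   [differs from xy: not invariant]
(D) x  ->  (x) = x   [equals x: invariant]

Only option (D), x, is unchanged by the transformation.
A vertical shear moves points parallel to the y-axis, so the x-coordinate (and any function of x alone) is unchanged.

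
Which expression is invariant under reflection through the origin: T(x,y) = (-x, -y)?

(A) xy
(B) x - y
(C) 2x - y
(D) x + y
A

The map is reflection through the origin: T(x,y) = (-x, -y).
Substitute the transformed coordinates into each option and compare with the original:
(A) xy  ->  (-x)(-y) = xy   [equals xy: invariant]
(B) x - y  ->  (-x) - (-y) = -x + y   [differs from x - y: not invariant]
(C) 2x - y  ->  2(-x) - (-y) = -2x + y   [differs from 2x - y: not invariant]
(D) x + y  ->  (-x) + (-y) = -x - y   [differs from x + y: not invariant]

Only option (A), xy, is unchanged by the transformation.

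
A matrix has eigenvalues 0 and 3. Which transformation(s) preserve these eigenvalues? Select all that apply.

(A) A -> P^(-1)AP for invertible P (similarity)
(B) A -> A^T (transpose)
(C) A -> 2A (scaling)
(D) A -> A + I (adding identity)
A and B

Eigenvalues are preserved by:
1. Similarity transformations: A -> P^(-1)AP (same characteristic polynomial)
2. Transpose: A^T has the same eigenvalues as A

Eigenvalues are NOT preserved by:
- Adding identity: eigenvalues become 0+1, 3+1
- Scaling: eigenvalues become 0, 6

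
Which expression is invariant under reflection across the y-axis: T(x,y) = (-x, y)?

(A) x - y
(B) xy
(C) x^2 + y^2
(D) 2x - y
C

The map is reflection across the y-axis: T(x,y) = (-x, y).
Substitute the transformed coordinates into each option and compare with the original:
(A) x - y  ->  (-x) - (y) = -x - y   [differs from x - y: not invariant]
(B) xy  ->  (-x)(y) = -xy   [differs from xy: not invariant]
(C) x^2 + y^2  ->  (-x)^2 + (y)^2 = x^2 + y^2   [equals x^2 + y^2: invariant]
(D) 2x - y  ->  2(-x) - (y) = -2x - y   [differs from 2x - y: not invariant]

Only option (C), x^2 + y^2, is unchanged by the transformation.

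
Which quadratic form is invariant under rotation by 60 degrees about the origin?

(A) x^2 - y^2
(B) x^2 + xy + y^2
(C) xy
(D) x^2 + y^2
D

Rotation by 60 degrees sends (x, y) to (x/2 - sqrt(3)y/2, sqrt(3)x/2 + y/2).
Substitute the transformed coordinates into each option and compare with the original:
(A) x^2 - y^2  ->  (x/2 - sqrt(3)y/2)^2 - (sqrt(3)x/2 + y/2)^2 = -x^2/2 - sqrt(3)xy + y^2/2   [differs from x^2 - y^2: not invariant]
(B) x^2 + xy + y^2  ->  (x/2 - sqrt(3)y/2)^2 + (x/2 - sqrt(3)y/2)(sqrt(3)x/2 + y/2) + (sqrt(3)x/2 + y/2)^2 = sqrt(3)x^2/4 + x^2 - xy/2 - sqrt(3)y^2/4 + y^2   [differs from x^2 + xy + y^2: not invariant]
(C) xy  ->  (x/2 - sqrt(3)y/2)(sqrt(3)x/2 + y/2) = sqrt(3)x^2/4 - xy/2 - sqrt(3)y^2/4   [differs from xy: not invariant]
(D) x^2 + y^2  ->  (x/2 - sqrt(3)y/2)^2 + (sqrt(3)x/2 + y/2)^2 = x^2 + y^2   [equals x^2 + y^2: invariant]

Only option (D), x^2 + y^2, is unchanged by the transformation.
x^2 + y^2 is the squared distance from the origin, which rotations preserve.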